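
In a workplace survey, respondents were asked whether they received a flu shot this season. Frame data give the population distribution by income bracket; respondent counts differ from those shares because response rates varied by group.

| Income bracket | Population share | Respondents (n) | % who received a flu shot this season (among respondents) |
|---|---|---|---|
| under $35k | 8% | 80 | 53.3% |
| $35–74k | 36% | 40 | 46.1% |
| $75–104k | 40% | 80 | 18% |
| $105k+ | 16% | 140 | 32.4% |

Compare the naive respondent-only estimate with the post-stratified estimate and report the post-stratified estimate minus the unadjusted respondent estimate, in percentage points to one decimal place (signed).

Without adjustment, the pooled respondent share is:
  (80/340)×53.3 + (40/340)×46.1 + (80/340)×18 + (140/340)×32.4 = 35.5412%
Reweighting by population income bracket shares:
  0.08×53.3 + 0.36×46.1 + 0.4×18 + 0.16×32.4 = 33.244%
Difference = 33.244 − 35.5412 = -2.2972 pp.

-2.3 percentage points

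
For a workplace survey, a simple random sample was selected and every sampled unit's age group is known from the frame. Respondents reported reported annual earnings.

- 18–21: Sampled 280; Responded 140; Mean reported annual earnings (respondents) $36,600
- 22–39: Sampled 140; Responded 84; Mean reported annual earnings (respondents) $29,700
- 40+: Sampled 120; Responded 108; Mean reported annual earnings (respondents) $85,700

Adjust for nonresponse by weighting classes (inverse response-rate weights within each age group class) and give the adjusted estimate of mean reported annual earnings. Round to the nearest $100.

Class response rates: 18–21 140/280 = 50%, 22–39 84/140 = 60%, 40+ 108/120 = 90%.
With weight = n_sampled/n_responded per class, the weighted class total is n_sampled:
  18–21: 280 × 36,600 = 10,248,000
  22–39: 140 × 29,700 = 4,158,000
  40+: 120 × 85,700 = 10,284,000
Adjusted estimate = 24,690,000 / 540 = 45722.2 → $45,700.

$45,700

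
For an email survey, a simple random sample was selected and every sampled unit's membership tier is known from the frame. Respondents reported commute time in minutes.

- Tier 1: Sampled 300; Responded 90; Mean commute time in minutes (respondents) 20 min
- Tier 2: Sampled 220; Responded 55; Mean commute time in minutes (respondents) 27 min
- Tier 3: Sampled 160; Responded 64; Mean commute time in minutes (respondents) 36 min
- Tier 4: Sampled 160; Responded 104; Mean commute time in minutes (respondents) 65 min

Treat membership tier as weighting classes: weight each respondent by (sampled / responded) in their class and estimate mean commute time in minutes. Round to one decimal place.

Class response rates: Tier 1 90/300 = 30%, Tier 2 55/220 = 25%, Tier 3 64/160 = 40%, Tier 4 104/160 = 65%.
Weighting each respondent by the inverse class response rate inflates each class back to its sampled size, so the class weight is n_sampled:
  Tier 1: 300 × 20 = 6000
  Tier 2: 220 × 27 = 5940
  Tier 3: 160 × 36 = 5760
  Tier 4: 160 × 65 = 10,400
Adjusted estimate = 28,100 / 840 = 33.4524 → 33.5.

33.5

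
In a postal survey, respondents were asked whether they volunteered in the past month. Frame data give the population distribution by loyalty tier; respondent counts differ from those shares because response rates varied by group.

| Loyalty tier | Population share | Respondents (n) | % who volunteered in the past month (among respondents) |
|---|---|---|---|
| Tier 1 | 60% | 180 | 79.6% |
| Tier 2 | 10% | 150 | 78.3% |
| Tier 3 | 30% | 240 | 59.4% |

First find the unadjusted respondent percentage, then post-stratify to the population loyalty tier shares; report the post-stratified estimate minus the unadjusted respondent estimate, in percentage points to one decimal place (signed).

Without adjustment, the pooled respondent share is:
  (180/570)×79.6 + (150/570)×78.3 + (240/570)×59.4 = 70.7526%
Post-stratified estimate weights by population shares:
  0.6×79.6 + 0.1×78.3 + 0.3×59.4 = 73.41%
Difference = 73.41 − 70.7526 = 2.6574 pp.

+2.7 percentage points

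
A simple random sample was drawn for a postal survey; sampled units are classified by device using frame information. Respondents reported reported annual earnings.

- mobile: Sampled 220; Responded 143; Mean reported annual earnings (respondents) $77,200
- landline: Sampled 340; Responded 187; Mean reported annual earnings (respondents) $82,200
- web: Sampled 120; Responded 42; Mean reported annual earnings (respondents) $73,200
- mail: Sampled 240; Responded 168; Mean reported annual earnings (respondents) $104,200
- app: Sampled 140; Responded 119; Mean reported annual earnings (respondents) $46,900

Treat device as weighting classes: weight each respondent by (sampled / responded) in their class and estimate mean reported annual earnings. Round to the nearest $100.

Response rates by class: mobile 143/220 = 65%, landline 187/340 = 55%, web 42/120 = 35%, mail 168/240 = 70%, app 119/140 = 85%.
Weighting each respondent by the inverse class response rate inflates each class back to its sampled size, so the class weight is n_sampled:
  mobile: 220 × 77,200 = 16,984,000
  landline: 340 × 82,200 = 27,948,000
  web: 120 × 73,200 = 8,784,000
  mail: 240 × 104,200 = 25,008,000
  app: 140 × 46,900 = 6,566,000
Adjusted estimate = 85,290,000 / 1,060 = 80462.3 → $80,500.

$80,500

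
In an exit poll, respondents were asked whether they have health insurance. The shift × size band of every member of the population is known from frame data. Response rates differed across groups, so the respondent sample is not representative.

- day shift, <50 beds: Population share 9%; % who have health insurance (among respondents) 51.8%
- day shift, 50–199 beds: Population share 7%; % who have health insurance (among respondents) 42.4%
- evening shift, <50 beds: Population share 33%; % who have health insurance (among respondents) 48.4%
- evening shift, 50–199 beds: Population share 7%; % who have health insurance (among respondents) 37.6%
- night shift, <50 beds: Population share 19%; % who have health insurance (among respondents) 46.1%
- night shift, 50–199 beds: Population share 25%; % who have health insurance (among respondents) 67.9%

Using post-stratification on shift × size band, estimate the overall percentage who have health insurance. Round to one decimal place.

52.0%

Reweight to the known shift × size band distribution:
  day shift, <50 beds: 0.09 × 51.8 = 4.662
  day shift, 50–199 beds: 0.07 × 42.4 = 2.968
  evening shift, <50 beds: 0.33 × 48.4 = 15.972
  evening shift, 50–199 beds: 0.07 × 37.6 = 2.632
  night shift, <50 beds: 0.19 × 46.1 = 8.759
  night shift, 50–199 beds: 0.25 × 67.9 = 16.975
Post-stratified estimate = 51.968 → 52.0%.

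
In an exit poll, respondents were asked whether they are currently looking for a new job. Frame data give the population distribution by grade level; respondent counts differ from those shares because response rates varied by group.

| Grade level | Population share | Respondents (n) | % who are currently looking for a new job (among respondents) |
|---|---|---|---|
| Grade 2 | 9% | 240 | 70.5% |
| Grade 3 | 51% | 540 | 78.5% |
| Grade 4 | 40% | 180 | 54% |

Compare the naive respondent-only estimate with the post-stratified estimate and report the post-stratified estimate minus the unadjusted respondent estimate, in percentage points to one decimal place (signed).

-3.9 percentage points

Naive respondent-only estimate (weights = respondent counts):
  (240/960)×70.5 + (540/960)×78.5 + (180/960)×54 = 71.9062%
Post-stratified estimate weights by population shares:
  0.09×70.5 + 0.51×78.5 + 0.4×54 = 67.98%
Difference = 67.98 − 71.9062 = -3.9262 pp.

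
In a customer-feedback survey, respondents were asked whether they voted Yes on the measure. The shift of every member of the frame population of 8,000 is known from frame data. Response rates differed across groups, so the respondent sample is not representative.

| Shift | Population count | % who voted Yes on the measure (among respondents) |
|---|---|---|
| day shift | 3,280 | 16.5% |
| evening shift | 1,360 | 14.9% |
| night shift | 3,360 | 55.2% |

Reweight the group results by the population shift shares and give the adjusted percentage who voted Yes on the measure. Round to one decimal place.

Post-stratification weights by population share, not respondent share:
  day shift: (3,280/8,000) × 16.5 = 6.765
  evening shift: (1,360/8,000) × 14.9 = 2.533
  night shift: (3,360/8,000) × 55.2 = 23.184
Post-stratified estimate = 32.482 → 32.5%.

32.5%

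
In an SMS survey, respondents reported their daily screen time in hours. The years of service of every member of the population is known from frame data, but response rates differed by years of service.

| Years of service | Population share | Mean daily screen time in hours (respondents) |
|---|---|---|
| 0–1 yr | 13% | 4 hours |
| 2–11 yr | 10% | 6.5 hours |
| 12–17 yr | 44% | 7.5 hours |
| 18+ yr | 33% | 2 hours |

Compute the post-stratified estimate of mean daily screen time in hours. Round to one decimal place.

5.1

Each cell contributes population-share × respondent value:
  0–1 yr: 0.13 × 4 = 0.52
  2–11 yr: 0.1 × 6.5 = 0.65
  12–17 yr: 0.44 × 7.5 = 3.3
  18+ yr: 0.33 × 2 = 0.66
Post-stratified estimate = 5.13 → 5.1.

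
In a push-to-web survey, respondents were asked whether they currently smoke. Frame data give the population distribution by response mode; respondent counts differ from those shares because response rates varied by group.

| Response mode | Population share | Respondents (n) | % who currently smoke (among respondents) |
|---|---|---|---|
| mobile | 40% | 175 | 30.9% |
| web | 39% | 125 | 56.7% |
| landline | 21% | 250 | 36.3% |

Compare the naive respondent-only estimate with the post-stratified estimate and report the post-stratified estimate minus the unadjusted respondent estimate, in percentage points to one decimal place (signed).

+2.9 percentage points

Unadjusted (pooled respondent) estimate weights by respondent counts:
  (175/550)×30.9 + (125/550)×56.7 + (250/550)×36.3 = 39.2182%
Reweighting by population response mode shares:
  0.4×30.9 + 0.39×56.7 + 0.21×36.3 = 42.096%
Difference = 42.096 − 39.2182 = 2.8778 pp.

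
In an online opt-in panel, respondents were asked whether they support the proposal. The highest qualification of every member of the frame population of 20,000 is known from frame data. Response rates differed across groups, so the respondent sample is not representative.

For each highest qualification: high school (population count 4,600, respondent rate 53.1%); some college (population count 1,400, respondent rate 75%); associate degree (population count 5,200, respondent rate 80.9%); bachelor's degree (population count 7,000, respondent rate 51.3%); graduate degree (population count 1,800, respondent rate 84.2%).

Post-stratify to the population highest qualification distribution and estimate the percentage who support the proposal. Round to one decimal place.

64.0%

Post-stratification weights by population share, not respondent share:
  high school: (4,600/20,000) × 53.1 = 12.213
  some college: (1,400/20,000) × 75 = 5.25
  associate degree: (5,200/20,000) × 80.9 = 21.034
  bachelor's degree: (7,000/20,000) × 51.3 = 17.955
  graduate degree: (1,800/20,000) × 84.2 = 7.578
Post-stratified estimate = 64.03 → 64.0%.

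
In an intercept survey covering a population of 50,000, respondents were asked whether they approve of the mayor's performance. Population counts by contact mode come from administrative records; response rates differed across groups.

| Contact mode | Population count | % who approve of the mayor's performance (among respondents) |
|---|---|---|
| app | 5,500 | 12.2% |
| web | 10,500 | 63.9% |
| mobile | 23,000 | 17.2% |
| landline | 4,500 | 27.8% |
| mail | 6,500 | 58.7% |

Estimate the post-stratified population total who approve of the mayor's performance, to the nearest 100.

16,400

Apply each group's respondent rate to its population count:
  app: 5,500 × 12.2% = 671
  web: 10,500 × 63.9% = 6709.5
  mobile: 23,000 × 17.2% = 3956
  landline: 4,500 × 27.8% = 1251
  mail: 6,500 × 58.7% = 3815.5
Estimated total = 16,403 → 16,400.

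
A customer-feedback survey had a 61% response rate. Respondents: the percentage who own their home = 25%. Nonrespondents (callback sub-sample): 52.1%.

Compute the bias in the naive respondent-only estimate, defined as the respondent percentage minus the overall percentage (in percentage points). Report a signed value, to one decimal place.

-10.6 percentage points

Nonresponse fraction = 1 − 0.61 = 0.39.
Bias = (nonresponse fraction) × (respondent percentage − nonrespondent percentage)
     = 0.39 × (25 − 52.1) = 0.39 × -27.1 = -10.569.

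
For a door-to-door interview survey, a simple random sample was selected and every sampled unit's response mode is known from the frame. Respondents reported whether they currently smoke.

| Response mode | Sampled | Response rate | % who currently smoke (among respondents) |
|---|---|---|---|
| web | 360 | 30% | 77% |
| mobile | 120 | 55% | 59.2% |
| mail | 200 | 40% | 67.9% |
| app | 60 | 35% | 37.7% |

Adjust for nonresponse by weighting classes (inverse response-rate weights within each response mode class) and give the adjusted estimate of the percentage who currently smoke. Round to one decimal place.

Each respondent's weight = sampled/responded in their class; summing within a class gives n_sampled, so:
  web: 360 × 77 = 27,720
  mobile: 120 × 59.2 = 7104
  mail: 200 × 67.9 = 13580
  app: 60 × 37.7 = 2262
Adjusted estimate = 50,666 / 740 = 68.4676 → 68.5%.

68.5%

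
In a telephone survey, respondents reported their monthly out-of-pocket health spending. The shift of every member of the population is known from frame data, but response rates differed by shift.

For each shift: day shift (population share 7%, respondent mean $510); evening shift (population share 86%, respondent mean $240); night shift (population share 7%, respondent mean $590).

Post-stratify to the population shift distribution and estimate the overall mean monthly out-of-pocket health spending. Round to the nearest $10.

Reweight to the known shift distribution:
  day shift: 0.07 × 510 = 35.7
  evening shift: 0.86 × 240 = 206.4
  night shift: 0.07 × 590 = 41.3
Post-stratified estimate = 283.4 → $280.

$280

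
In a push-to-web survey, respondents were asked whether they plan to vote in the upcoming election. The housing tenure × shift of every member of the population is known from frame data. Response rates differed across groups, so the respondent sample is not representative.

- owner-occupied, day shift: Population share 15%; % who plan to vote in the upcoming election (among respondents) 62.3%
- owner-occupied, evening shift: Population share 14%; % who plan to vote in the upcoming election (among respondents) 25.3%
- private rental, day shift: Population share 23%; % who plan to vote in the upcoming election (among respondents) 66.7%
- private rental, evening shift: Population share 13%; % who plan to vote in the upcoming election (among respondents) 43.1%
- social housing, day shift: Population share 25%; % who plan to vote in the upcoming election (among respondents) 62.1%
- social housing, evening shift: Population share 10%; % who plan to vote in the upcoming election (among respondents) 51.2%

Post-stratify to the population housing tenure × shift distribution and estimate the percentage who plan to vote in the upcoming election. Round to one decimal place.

Reweight to the known housing tenure × shift distribution:
  owner-occupied, day shift: 0.15 × 62.3 = 9.345
  owner-occupied, evening shift: 0.14 × 25.3 = 3.542
  private rental, day shift: 0.23 × 66.7 = 15.341
  private rental, evening shift: 0.13 × 43.1 = 5.603
  social housing, day shift: 0.25 × 62.1 = 15.525
  social housing, evening shift: 0.1 × 51.2 = 5.12
Post-stratified estimate = 54.476 → 54.5%.

54.5%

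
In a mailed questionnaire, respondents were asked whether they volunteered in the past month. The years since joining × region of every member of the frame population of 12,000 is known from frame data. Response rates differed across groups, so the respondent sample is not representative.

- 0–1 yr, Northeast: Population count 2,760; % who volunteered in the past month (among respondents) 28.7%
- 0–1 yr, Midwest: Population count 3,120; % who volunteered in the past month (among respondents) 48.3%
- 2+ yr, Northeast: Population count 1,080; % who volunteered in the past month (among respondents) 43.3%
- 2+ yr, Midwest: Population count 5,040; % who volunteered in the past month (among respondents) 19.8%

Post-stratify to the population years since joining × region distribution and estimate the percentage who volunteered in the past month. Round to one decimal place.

Weight each group's respondent value by its population share:
  0–1 yr, Northeast: (2,760/12,000) × 28.7 = 6.601
  0–1 yr, Midwest: (3,120/12,000) × 48.3 = 12.558
  2+ yr, Northeast: (1,080/12,000) × 43.3 = 3.897
  2+ yr, Midwest: (5,040/12,000) × 19.8 = 8.316
Post-stratified estimate = 31.372 → 31.4%.

31.4%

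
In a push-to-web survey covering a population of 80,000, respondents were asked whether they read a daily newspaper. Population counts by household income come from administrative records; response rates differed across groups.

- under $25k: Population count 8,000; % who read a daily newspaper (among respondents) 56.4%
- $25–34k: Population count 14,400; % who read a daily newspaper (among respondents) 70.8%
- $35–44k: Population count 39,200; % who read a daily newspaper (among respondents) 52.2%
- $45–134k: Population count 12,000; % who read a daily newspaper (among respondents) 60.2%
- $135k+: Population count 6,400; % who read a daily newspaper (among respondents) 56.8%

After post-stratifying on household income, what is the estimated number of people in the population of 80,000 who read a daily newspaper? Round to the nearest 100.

Estimated count per cell = population count × respondent percentage:
  under $25k: 8,000 × 56.4% = 4512
  $25–34k: 14,400 × 70.8% = 10195.2
  $35–44k: 39,200 × 52.2% = 20462.4
  $45–134k: 12,000 × 60.2% = 7224
  $135k+: 6,400 × 56.8% = 3635.2
Estimated total = 46028.8 → 46,000.

46,000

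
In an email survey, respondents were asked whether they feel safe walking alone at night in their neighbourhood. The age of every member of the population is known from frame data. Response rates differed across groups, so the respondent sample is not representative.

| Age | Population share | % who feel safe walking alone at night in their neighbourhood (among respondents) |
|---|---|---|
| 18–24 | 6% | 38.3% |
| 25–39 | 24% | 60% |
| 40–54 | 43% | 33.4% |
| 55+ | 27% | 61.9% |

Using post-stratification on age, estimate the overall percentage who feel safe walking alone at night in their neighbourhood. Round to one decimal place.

Each cell contributes population-share × respondent value:
  18–24: 0.06 × 38.3 = 2.298
  25–39: 0.24 × 60 = 14.4
  40–54: 0.43 × 33.4 = 14.362
  55+: 0.27 × 61.9 = 16.713
Post-stratified estimate = 47.773 → 47.8%.

47.8%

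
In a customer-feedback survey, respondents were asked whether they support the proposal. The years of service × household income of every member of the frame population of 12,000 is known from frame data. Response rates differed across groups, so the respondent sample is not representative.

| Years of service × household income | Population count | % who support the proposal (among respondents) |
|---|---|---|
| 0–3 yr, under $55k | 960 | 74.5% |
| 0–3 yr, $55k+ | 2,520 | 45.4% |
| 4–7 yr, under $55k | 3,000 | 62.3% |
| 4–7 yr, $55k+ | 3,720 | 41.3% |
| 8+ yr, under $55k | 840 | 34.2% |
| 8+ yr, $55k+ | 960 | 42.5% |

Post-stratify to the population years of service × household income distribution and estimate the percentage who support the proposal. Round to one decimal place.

49.7%

Weight each group's respondent value by its population share:
  0–3 yr, under $55k: (960/12,000) × 74.5 = 5.96
  0–3 yr, $55k+: (2,520/12,000) × 45.4 = 9.534
  4–7 yr, under $55k: (3,000/12,000) × 62.3 = 15.575
  4–7 yr, $55k+: (3,720/12,000) × 41.3 = 12.803
  8+ yr, under $55k: (840/12,000) × 34.2 = 2.394
  8+ yr, $55k+: (960/12,000) × 42.5 = 3.4
Post-stratified estimate = 49.666 → 49.7%.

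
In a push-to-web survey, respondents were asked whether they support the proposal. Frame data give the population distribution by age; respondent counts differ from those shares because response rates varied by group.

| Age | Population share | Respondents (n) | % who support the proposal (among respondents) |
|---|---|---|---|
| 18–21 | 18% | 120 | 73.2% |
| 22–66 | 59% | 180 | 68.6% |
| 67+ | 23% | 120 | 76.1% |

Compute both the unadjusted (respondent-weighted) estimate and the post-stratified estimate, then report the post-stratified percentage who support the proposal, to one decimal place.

71.2%

Without adjustment, the pooled respondent share is:
  (120/420)×73.2 + (180/420)×68.6 + (120/420)×76.1 = 72.0571%
Reweighting by population age shares:
  0.18×73.2 + 0.59×68.6 + 0.23×76.1 = 71.153%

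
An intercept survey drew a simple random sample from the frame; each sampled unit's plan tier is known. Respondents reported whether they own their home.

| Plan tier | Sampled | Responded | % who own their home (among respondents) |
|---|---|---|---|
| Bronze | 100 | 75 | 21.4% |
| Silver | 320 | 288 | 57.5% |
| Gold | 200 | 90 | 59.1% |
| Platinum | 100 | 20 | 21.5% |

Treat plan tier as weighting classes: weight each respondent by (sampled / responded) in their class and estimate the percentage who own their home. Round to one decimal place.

47.9%

Response rates by class: Bronze 75/100 = 75%, Silver 288/320 = 90%, Gold 90/200 = 45%, Platinum 20/100 = 20%.
Inverse-response-rate weighting restores each class to its sampled count, so class totals weight by n_sampled:
  Bronze: 100 × 21.4 = 2140
  Silver: 320 × 57.5 = 18,400
  Gold: 200 × 59.1 = 11,820
  Platinum: 100 × 21.5 = 2150
Adjusted estimate = 34,510 / 720 = 47.9306 → 47.9%.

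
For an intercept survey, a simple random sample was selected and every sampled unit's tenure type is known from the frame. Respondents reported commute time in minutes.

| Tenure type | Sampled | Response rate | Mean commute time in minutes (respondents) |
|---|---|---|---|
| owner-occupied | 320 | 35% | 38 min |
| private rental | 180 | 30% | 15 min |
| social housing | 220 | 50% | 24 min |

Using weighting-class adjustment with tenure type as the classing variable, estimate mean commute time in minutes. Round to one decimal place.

28.0

Inverse-response-rate weighting restores each class to its sampled count, so class totals weight by n_sampled:
  owner-occupied: 320 × 38 = 12,160
  private rental: 180 × 15 = 2700
  social housing: 220 × 24 = 5280
Adjusted estimate = 20,140 / 720 = 27.9722 → 28.0.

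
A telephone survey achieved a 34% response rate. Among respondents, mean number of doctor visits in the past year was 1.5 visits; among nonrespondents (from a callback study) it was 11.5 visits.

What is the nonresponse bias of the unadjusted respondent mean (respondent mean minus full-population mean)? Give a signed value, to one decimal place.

-6.6

Nonresponse fraction = 1 − 0.34 = 0.66.
Bias = (nonresponse fraction) × (respondent mean − nonrespondent mean)
     = 0.66 × (1.5 − 11.5) = 0.66 × -10 = -6.6.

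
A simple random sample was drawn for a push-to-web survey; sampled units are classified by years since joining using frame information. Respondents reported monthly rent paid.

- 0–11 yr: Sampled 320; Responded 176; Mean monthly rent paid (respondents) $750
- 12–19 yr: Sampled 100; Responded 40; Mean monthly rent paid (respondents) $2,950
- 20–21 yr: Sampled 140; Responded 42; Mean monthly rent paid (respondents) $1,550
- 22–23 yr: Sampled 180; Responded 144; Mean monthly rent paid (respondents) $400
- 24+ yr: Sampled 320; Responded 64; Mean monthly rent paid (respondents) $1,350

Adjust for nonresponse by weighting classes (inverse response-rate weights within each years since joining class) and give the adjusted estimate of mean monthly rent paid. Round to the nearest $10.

Class response rates: 0–11 yr 176/320 = 55%, 12–19 yr 40/100 = 40%, 20–21 yr 42/140 = 30%, 22–23 yr 144/180 = 80%, 24+ yr 64/320 = 20%.
Weighting each respondent by the inverse class response rate inflates each class back to its sampled size, so the class weight is n_sampled:
  0–11 yr: 320 × 750 = 240,000
  12–19 yr: 100 × 2950 = 295,000
  20–21 yr: 140 × 1550 = 217,000
  22–23 yr: 180 × 400 = 72,000
  24+ yr: 320 × 1350 = 432,000
Adjusted estimate = 1,256,000 / 1,060 = 1184.91 → $1,180.

$1,180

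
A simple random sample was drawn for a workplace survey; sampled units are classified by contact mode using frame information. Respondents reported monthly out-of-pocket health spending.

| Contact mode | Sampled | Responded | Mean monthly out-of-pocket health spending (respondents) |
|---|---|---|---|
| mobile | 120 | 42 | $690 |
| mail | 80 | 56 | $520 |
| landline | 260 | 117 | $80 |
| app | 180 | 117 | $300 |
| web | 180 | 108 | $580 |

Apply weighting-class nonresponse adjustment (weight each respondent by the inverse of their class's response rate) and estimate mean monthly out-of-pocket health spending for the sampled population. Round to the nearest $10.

$370

Response rates by class: mobile 42/120 = 35%, mail 56/80 = 70%, landline 117/260 = 45%, app 117/180 = 65%, web 108/180 = 60%.
Each respondent's weight = sampled/responded in their class; summing within a class gives n_sampled, so:
  mobile: 120 × 690 = 82,800
  mail: 80 × 520 = 41,600
  landline: 260 × 80 = 20,800
  app: 180 × 300 = 54,000
  web: 180 × 580 = 104,400
Adjusted estimate = 303,600 / 820 = 370.244 → $370.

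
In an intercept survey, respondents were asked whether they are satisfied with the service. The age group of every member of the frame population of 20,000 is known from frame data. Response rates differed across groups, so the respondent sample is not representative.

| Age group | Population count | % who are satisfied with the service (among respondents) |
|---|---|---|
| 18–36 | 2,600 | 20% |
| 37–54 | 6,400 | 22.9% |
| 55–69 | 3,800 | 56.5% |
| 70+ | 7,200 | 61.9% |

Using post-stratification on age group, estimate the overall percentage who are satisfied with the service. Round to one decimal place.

42.9%

Reweight to the known age group distribution:
  18–36: (2,600/20,000) × 20 = 2.6
  37–54: (6,400/20,000) × 22.9 = 7.328
  55–69: (3,800/20,000) × 56.5 = 10.735
  70+: (7,200/20,000) × 61.9 = 22.284
Post-stratified estimate = 42.947 → 42.9%.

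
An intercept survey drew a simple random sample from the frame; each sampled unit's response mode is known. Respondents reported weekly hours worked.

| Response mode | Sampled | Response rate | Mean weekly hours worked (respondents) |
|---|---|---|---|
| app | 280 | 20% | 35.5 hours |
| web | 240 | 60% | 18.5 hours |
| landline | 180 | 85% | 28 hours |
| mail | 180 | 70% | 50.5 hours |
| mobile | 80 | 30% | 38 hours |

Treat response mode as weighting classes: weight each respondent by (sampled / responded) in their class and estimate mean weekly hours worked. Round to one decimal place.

32.9

Inverse-response-rate weighting restores each class to its sampled count, so class totals weight by n_sampled:
  app: 280 × 35.5 = 9940
  web: 240 × 18.5 = 4440
  landline: 180 × 28 = 5040
  mail: 180 × 50.5 = 9090
  mobile: 80 × 38 = 3040
Adjusted estimate = 31,550 / 960 = 32.8646 → 32.9.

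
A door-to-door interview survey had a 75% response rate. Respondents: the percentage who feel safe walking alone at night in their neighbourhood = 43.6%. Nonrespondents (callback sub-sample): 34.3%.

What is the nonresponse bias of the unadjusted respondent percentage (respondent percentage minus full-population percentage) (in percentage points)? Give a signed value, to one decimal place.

Nonresponse fraction = 1 − 0.75 = 0.25.
Bias = (nonresponse fraction) × (respondent percentage − nonrespondent percentage)
     = 0.25 × (43.6 − 34.3) = 0.25 × 9.3 = 2.325.

+2.3 percentage points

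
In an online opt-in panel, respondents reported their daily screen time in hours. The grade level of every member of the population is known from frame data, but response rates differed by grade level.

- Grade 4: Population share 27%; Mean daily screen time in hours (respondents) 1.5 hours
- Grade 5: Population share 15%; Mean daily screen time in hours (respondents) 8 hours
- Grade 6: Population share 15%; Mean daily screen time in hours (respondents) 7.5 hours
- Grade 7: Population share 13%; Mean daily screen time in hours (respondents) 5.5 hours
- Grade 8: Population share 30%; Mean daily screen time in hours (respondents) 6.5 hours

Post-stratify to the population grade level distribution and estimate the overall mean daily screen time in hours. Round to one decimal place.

Each cell contributes population-share × respondent value:
  Grade 4: 0.27 × 1.5 = 0.405
  Grade 5: 0.15 × 8 = 1.2
  Grade 6: 0.15 × 7.5 = 1.125
  Grade 7: 0.13 × 5.5 = 0.715
  Grade 8: 0.3 × 6.5 = 1.95
Post-stratified estimate = 5.395 → 5.4.

5.4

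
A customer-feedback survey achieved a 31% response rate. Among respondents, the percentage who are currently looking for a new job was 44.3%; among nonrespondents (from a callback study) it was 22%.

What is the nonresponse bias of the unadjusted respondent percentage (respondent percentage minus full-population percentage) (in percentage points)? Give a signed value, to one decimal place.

+15.4 percentage points

Nonresponse fraction = 1 − 0.31 = 0.69.
Bias = (nonresponse fraction) × (respondent percentage − nonrespondent percentage)
     = 0.69 × (44.3 − 22) = 0.69 × 22.3 = 15.387.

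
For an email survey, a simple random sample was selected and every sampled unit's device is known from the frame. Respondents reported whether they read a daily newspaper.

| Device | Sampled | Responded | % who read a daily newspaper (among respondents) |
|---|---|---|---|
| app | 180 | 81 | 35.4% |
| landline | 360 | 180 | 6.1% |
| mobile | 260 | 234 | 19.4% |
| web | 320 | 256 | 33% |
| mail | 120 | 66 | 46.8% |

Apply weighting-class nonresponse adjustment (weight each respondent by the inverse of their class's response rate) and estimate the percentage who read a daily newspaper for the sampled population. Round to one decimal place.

Response rates by class: app 81/180 = 45%, landline 180/360 = 50%, mobile 234/260 = 90%, web 256/320 = 80%, mail 66/120 = 55%.
With weight = n_sampled/n_responded per class, the weighted class total is n_sampled:
  app: 180 × 35.4 = 6372
  landline: 360 × 6.1 = 2196
  mobile: 260 × 19.4 = 5044
  web: 320 × 33 = 10,560
  mail: 120 × 46.8 = 5616
Adjusted estimate = 29,788 / 1,240 = 24.0226 → 24.0%.

24.0%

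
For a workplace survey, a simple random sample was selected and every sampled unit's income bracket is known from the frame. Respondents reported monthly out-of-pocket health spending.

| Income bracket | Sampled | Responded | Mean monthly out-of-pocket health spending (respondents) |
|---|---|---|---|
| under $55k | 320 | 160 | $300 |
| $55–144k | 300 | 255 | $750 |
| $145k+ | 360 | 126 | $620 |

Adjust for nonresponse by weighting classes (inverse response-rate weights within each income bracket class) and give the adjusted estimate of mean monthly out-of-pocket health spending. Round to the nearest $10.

$560

Response rates by class: under $55k 160/320 = 50%, $55–144k 255/300 = 85%, $145k+ 126/360 = 35%.
Inverse-response-rate weighting restores each class to its sampled count, so class totals weight by n_sampled:
  under $55k: 320 × 300 = 96,000
  $55–144k: 300 × 750 = 225,000
  $145k+: 360 × 620 = 223,200
Adjusted estimate = 544,200 / 980 = 555.306 → $560.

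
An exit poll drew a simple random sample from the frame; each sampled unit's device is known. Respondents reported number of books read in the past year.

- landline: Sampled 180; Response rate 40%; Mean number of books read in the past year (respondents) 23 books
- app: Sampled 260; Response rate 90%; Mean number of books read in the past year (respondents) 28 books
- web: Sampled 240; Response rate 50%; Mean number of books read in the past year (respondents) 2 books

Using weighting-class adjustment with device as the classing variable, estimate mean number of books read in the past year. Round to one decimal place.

Inverse-response-rate weighting restores each class to its sampled count, so class totals weight by n_sampled:
  landline: 180 × 23 = 4140
  app: 260 × 28 = 7280
  web: 240 × 2 = 480
Adjusted estimate = 11,900 / 680 = 17.5 → 17.5.

17.5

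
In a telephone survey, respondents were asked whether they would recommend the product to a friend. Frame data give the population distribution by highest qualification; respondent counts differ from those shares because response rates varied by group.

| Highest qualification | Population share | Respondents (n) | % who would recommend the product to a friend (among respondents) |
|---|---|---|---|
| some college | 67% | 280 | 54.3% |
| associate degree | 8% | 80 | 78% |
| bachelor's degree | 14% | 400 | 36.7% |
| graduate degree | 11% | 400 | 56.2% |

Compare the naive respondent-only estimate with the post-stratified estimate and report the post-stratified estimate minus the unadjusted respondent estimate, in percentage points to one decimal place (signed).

Without adjustment, the pooled respondent share is:
  (280/1160)×54.3 + (80/1160)×78 + (400/1160)×36.7 + (400/1160)×56.2 = 50.5207%
Post-stratifying to population shares instead:
  0.67×54.3 + 0.08×78 + 0.14×36.7 + 0.11×56.2 = 53.941%
Difference = 53.941 − 50.5207 = 3.4203 pp.

+3.4 percentage points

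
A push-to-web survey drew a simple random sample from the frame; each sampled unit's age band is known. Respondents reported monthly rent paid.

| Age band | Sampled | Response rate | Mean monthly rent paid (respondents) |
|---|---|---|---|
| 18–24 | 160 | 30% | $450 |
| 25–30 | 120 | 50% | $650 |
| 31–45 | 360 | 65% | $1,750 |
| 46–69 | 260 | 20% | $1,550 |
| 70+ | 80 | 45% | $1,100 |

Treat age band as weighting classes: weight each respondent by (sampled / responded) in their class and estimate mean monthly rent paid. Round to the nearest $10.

Each respondent's weight = sampled/responded in their class; summing within a class gives n_sampled, so:
  18–24: 160 × 450 = 72,000
  25–30: 120 × 650 = 78,000
  31–45: 360 × 1750 = 630,000
  46–69: 260 × 1550 = 403,000
  70+: 80 × 1100 = 88,000
Adjusted estimate = 1,271,000 / 980 = 1296.94 → $1,300.

$1,300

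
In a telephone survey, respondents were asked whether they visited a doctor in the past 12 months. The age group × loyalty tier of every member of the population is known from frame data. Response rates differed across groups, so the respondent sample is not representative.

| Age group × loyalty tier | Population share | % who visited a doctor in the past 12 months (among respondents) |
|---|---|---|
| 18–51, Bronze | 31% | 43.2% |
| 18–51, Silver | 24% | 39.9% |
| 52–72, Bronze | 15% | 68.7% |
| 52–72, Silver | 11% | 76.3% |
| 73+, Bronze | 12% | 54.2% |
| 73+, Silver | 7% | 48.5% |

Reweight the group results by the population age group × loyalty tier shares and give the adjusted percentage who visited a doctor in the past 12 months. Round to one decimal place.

Each cell contributes population-share × respondent value:
  18–51, Bronze: 0.31 × 43.2 = 13.392
  18–51, Silver: 0.24 × 39.9 = 9.576
  52–72, Bronze: 0.15 × 68.7 = 10.305
  52–72, Silver: 0.11 × 76.3 = 8.393
  73+, Bronze: 0.12 × 54.2 = 6.504
  73+, Silver: 0.07 × 48.5 = 3.395
Post-stratified estimate = 51.565 → 51.6%.

51.6%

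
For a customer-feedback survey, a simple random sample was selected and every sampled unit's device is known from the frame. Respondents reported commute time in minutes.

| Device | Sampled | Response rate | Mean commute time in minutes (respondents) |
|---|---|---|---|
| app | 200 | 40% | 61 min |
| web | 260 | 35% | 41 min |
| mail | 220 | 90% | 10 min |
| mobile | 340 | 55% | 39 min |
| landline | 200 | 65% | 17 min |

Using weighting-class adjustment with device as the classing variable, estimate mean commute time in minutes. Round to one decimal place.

Inverse-response-rate weighting restores each class to its sampled count, so class totals weight by n_sampled:
  app: 200 × 61 = 12,200
  web: 260 × 41 = 10,660
  mail: 220 × 10 = 2200
  mobile: 340 × 39 = 13,260
  landline: 200 × 17 = 3400
Adjusted estimate = 41,720 / 1,220 = 34.1967 → 34.2.

34.2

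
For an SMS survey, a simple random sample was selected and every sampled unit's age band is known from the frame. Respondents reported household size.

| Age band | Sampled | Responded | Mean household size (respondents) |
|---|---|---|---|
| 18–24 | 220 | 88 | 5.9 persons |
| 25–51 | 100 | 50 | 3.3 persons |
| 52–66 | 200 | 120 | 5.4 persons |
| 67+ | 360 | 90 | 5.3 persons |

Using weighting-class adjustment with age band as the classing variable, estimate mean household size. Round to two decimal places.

Class response rates: 18–24 88/220 = 40%, 25–51 50/100 = 50%, 52–66 120/200 = 60%, 67+ 90/360 = 25%.
Inverse-response-rate weighting restores each class to its sampled count, so class totals weight by n_sampled:
  18–24: 220 × 5.9 = 1298
  25–51: 100 × 3.3 = 330
  52–66: 200 × 5.4 = 1080
  67+: 360 × 5.3 = 1908
Adjusted estimate = 4616 / 880 = 5.24545 → 5.25.

5.25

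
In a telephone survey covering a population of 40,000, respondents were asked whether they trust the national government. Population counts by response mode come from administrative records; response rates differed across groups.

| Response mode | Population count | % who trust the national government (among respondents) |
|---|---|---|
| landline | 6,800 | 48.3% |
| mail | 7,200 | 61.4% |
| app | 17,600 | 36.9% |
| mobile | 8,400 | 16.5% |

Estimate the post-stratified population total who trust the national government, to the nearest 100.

15,600

Each cell contributes its population count × the respondent rate:
  landline: 6,800 × 48.3% = 3284.4
  mail: 7,200 × 61.4% = 4420.8
  app: 17,600 × 36.9% = 6494.4
  mobile: 8,400 × 16.5% = 1386
Estimated total = 15585.6 → 15,600.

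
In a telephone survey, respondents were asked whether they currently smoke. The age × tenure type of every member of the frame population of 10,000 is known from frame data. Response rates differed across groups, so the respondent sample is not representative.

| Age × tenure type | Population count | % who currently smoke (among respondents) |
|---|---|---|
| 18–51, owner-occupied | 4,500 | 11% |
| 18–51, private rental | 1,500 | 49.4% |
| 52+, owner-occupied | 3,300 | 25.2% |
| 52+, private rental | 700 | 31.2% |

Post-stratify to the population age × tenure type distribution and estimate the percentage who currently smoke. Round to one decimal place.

22.9%

Weight each group's respondent value by its population share:
  18–51, owner-occupied: (4,500/10,000) × 11 = 4.95
  18–51, private rental: (1,500/10,000) × 49.4 = 7.41
  52+, owner-occupied: (3,300/10,000) × 25.2 = 8.316
  52+, private rental: (700/10,000) × 31.2 = 2.184
Post-stratified estimate = 22.86 → 22.9%.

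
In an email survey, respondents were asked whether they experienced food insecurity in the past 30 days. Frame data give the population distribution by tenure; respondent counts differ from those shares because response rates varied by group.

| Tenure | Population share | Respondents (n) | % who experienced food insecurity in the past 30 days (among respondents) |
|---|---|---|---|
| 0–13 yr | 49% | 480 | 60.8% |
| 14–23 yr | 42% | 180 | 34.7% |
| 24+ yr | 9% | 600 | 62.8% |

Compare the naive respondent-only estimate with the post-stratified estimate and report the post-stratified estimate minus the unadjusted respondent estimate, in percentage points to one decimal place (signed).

Naive respondent-only estimate (weights = respondent counts):
  (480/1260)×60.8 + (180/1260)×34.7 + (600/1260)×62.8 = 58.0238%
Post-stratified estimate weights by population shares:
  0.49×60.8 + 0.42×34.7 + 0.09×62.8 = 50.018%
Difference = 50.018 − 58.0238 = -8.0058 pp.

-8.0 percentage points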